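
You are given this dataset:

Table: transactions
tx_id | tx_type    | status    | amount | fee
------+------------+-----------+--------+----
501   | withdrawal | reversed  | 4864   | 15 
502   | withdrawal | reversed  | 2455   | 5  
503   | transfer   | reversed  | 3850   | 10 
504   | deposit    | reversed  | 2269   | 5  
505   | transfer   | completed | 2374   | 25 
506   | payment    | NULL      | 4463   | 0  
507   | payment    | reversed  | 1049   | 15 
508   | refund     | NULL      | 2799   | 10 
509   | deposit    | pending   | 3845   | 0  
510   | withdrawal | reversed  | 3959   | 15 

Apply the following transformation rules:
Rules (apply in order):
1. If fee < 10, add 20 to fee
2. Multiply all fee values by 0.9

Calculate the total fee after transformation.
162.0

Step 1: Apply Rule 1 - Add 20 to records with fee < 10
  - 4 records affected: 10 + (4 × 20) = 90
  - Unaffected records: 90
  - Sum after Rule 1: 180
Step 2: Apply Rule 2 - Multiply all by 0.9
  - 180 × 0.9 = 162.0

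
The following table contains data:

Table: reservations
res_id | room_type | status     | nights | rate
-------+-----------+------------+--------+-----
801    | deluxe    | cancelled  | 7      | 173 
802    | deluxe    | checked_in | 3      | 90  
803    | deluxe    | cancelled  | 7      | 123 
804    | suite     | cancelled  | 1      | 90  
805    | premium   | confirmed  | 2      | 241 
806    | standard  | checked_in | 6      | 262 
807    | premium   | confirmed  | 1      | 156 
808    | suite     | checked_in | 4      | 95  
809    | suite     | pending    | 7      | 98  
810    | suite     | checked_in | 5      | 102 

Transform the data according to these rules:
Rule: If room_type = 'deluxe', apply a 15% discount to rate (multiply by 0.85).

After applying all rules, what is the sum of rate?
1372.1

Step 1: Records with room_type = 'deluxe' have total rate = 386
Step 2: Apply multiplier: 386 × 0.85 = 328.1
Step 3: Other records total: 1044
Step 4: Final sum = 328.1 + 1044 = 1372.1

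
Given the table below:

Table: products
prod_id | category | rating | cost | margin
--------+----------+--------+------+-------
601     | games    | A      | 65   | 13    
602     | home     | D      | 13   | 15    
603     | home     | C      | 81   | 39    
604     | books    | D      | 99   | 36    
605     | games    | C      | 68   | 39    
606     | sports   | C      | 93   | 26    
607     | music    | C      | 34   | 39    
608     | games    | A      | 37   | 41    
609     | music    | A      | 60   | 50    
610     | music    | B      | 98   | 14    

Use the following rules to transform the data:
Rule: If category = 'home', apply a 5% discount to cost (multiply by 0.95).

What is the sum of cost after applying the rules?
643.3

Step 1: Records with category = 'home' have total cost = 94
Step 2: Apply multiplier: 94 × 0.95 = 89.3
Step 3: Other records total: 554
Step 4: Final sum = 89.3 + 554 = 643.3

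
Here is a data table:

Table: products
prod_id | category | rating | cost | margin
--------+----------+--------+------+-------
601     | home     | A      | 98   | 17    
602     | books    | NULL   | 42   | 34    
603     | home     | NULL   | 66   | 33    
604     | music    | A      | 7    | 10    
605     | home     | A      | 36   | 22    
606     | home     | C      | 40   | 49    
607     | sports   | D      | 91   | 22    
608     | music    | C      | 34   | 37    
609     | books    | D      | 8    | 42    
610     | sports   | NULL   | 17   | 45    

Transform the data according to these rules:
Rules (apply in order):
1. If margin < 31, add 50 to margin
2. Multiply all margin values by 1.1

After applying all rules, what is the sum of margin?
562.1

Step 1: Apply Rule 1 - Add 50 to records with margin < 31
  - 4 records affected: 71 + (4 × 50) = 271
  - Unaffected records: 240
  - Sum after Rule 1: 511
Step 2: Apply Rule 2 - Multiply all by 1.1
  - 511 × 1.1 = 562.1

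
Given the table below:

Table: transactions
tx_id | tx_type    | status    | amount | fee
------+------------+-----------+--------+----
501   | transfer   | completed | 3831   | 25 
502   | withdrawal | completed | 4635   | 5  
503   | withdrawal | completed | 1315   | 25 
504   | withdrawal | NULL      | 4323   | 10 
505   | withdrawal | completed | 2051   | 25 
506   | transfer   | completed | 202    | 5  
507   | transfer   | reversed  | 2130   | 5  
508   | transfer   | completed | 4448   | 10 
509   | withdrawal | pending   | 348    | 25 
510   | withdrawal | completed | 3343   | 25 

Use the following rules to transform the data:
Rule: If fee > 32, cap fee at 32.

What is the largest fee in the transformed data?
25

Step 1: Original maximum fee = 25
Step 2: Check cap of 32 against maximum
Step 3: No records exceed the cap (max 25 <= cap 32), so no capping applies
Step 4: Maximum after transformation = 25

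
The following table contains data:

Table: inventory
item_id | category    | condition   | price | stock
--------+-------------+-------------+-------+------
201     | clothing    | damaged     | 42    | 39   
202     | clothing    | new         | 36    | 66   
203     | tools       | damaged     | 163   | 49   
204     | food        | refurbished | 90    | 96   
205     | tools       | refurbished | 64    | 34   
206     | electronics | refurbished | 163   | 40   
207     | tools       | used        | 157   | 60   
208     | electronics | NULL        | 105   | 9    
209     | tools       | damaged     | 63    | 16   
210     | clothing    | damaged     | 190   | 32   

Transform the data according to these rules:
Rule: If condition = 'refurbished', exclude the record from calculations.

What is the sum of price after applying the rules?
756

Step 1: Identify records where condition = 'refurbished'
Step 2: The excluded records sum to 317
Step 3: Original total price = 1073
Step 4: Remaining total = 1073 - 317 = 756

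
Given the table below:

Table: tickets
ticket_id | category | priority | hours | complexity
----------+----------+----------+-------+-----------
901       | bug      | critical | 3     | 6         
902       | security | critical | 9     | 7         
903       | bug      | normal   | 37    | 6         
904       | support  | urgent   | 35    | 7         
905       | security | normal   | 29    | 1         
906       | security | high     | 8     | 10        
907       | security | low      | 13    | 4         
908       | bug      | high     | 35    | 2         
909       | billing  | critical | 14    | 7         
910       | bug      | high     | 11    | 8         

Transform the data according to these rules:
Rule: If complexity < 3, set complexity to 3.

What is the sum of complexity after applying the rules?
61

Step 1: 2 records have complexity < 3
Step 2: These records originally summed to 3
Step 3: After setting to minimum: 2 × 3 = 6
Step 4: Unaffected records sum: 55
Step 5: Final sum = 6 + 55 = 61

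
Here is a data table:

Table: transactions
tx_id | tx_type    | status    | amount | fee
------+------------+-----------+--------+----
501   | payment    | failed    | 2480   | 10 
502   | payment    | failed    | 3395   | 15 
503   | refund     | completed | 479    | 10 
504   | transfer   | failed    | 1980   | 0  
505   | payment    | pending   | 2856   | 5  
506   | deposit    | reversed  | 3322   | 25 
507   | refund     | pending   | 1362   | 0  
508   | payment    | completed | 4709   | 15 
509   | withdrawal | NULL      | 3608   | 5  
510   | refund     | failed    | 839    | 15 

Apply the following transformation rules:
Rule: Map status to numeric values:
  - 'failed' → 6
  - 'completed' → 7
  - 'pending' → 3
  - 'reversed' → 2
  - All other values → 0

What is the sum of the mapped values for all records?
46

Step 1: Apply mapping to each record
Step 2: Count by status:
  'failed': 4 records × 6 = 24
  'completed': 2 records × 7 = 14
  'pending': 2 records × 3 = 6
  'reversed': 1 records × 2 = 2
Step 3: Sum all mapped values = 46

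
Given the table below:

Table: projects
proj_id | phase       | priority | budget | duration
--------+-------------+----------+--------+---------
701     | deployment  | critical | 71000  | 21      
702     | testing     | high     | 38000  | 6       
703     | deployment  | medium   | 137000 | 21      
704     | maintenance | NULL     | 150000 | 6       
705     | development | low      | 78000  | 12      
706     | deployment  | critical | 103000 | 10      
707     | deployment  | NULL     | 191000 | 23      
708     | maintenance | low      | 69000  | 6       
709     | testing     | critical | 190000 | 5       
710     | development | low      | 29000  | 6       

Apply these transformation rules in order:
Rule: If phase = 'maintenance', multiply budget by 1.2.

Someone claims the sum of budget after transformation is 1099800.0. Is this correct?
Yes, the result is correct.

Step 1: Calculate the correct sum after transformation
Step 2: Apply multiplier 1.2 to records where phase = 'maintenance'
Step 3: Correct result = 1099800.0
Step 4: Claimed result = 1099800.0
Step 5: 1099800.0 = 1099800.0 ✓
Conclusion: The claimed result is correct.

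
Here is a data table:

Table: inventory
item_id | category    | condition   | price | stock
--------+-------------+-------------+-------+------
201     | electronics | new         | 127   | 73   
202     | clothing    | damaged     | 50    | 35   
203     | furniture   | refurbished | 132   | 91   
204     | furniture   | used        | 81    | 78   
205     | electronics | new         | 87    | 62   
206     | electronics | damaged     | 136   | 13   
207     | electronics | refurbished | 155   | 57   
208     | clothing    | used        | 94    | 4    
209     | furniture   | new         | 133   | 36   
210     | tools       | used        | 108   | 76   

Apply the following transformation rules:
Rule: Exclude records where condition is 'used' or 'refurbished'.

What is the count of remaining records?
5

Step 1: Count records to exclude
  - 3 (used) + 2 (refurbished) = 5 records
Step 2: Total records: 10
Step 3: Remaining = 10 - 5 = 5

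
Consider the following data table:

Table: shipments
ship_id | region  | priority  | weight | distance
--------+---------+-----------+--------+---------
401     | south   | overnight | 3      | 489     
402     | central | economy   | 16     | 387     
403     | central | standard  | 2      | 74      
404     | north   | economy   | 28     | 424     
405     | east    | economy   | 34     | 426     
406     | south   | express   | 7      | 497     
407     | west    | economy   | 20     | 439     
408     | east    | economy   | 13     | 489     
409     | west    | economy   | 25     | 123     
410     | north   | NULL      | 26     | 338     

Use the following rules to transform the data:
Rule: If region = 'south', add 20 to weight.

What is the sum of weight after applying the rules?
214

Step 1: Count records where region = 'south': 2
Step 2: Total bonus added: 2 × 20 = 40
Step 3: Original sum of weight: 174
Step 4: Final sum = 174 + 40 = 214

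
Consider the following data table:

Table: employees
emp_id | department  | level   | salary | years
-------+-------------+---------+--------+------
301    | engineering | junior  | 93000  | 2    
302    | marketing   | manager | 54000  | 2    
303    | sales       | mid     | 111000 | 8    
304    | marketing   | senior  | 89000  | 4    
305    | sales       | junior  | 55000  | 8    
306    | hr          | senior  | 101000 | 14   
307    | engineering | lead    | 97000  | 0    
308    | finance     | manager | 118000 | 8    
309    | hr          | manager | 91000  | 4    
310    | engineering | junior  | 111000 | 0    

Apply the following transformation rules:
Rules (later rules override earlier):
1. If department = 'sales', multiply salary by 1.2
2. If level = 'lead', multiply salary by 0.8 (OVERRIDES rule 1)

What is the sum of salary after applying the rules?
933800.0

Step 1: Rule 2 takes priority for records with level = 'lead'
  - 1 records: 97000 × 0.8 = 77600.0
Step 2: Rule 1 applies to remaining records with department = 'sales'
  - 2 records: 166000 × 1.2 = 199200.0
Step 3: Other records unchanged: 657000
Step 4: Final sum = 77600.0 + 199200.0 + 657000 = 933800.0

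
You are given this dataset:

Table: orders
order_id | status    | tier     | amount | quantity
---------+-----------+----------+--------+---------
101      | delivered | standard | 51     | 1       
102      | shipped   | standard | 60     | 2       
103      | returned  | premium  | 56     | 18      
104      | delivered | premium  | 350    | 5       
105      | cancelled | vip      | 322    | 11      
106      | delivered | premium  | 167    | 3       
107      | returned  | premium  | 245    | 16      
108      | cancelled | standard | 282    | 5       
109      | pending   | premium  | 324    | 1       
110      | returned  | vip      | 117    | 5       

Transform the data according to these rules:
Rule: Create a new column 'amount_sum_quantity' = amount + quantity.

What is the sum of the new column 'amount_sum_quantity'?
2041

Step 1: For each record, compute amount + quantity
Example calculations:
  51 + 1 = 52
  60 + 2 = 62
  56 + 18 = 74
  ...
Step 2: Sum all derived values
Step 3: Total = 2041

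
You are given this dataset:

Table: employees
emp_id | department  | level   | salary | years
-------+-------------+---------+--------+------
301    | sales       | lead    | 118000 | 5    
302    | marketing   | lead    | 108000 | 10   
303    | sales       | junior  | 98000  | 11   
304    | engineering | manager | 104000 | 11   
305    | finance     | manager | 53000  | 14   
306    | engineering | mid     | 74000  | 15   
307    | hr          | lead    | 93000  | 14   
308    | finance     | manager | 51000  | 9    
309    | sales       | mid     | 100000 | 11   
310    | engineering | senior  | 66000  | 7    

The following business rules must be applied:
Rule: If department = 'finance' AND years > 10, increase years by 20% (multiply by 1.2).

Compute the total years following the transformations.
109.8

Step 1: Find records where department = 'finance' AND years > 10
Step 2: 1 records match, summing to 14
Step 3: After multiplier: 14 × 1.2 = 16.8
Step 4: Unaffected records sum: 93
Step 5: Final sum = 16.8 + 93 = 109.8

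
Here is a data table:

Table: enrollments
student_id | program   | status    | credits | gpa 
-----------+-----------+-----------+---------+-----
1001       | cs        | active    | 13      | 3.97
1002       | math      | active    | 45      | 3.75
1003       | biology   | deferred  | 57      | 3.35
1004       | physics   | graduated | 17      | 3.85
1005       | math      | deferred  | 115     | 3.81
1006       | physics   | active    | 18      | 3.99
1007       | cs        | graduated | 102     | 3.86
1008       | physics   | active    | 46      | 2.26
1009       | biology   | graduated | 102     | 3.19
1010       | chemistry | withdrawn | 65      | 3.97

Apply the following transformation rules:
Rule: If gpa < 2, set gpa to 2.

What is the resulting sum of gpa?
36.0

Step 1: 0 records have gpa < 2
Step 2: These records originally summed to 0
Step 3: After setting to minimum: 0 × 2 = 0
Step 4: Unaffected records sum: 36.0
Step 5: Final sum = 0 + 36.0 = 36.0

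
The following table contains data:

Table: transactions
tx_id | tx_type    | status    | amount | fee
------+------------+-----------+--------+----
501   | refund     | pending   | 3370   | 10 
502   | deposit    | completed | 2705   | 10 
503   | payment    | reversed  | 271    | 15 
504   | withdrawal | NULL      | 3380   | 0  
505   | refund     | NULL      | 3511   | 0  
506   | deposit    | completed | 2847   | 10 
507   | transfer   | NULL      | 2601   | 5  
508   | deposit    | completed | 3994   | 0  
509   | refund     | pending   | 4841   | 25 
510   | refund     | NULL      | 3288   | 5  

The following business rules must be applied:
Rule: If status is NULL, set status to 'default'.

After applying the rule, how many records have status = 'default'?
4

Step 1: Count records where status IS NULL
Step 2: Found 4 records with NULL status
Step 3: These records will have status set to 'default'
Step 4: Records already having status = 'default': 0
Step 5: Answer: 4 + 0 = 4 records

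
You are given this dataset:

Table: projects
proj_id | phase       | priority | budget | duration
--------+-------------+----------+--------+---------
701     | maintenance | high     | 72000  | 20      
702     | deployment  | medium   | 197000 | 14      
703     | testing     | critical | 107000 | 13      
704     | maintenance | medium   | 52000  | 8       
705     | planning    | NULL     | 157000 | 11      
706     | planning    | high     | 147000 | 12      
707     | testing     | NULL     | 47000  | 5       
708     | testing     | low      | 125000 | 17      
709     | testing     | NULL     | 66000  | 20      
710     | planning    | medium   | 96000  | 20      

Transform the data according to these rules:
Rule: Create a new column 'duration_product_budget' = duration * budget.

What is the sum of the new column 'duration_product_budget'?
15096000

Step 1: For each record, compute duration * budget
Example calculations:
  20 * 72000 = 1440000
  14 * 197000 = 2758000
  13 * 107000 = 1391000
  ...
Step 2: Sum all derived values
Step 3: Total = 15096000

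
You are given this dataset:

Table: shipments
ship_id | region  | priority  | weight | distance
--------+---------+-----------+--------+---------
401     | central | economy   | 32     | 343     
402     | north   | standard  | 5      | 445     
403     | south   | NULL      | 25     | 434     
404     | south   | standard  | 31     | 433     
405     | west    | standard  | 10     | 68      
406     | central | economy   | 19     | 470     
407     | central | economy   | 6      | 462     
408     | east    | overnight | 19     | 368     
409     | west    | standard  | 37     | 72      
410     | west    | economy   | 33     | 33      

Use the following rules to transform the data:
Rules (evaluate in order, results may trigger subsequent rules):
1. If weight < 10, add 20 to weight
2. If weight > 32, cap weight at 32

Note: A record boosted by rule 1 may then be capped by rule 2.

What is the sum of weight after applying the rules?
251

Step 1: Apply rule 1 to records with weight < 10
  - 2 records get bonus of 20
  - Of these, 0 records then exceed 32 and get capped
Step 2: Apply rule 2 to records with weight > 32
  - 2 records (original) are capped
Step 3: Calculate final sum = 251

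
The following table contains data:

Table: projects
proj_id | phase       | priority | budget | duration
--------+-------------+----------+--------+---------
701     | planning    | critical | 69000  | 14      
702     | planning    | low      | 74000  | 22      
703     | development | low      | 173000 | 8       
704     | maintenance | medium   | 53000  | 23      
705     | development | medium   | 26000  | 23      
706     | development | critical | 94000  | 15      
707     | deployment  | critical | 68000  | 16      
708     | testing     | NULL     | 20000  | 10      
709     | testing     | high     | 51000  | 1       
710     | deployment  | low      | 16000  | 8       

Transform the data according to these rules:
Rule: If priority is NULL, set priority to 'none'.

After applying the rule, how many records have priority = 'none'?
1

Step 1: Count records where priority IS NULL
Step 2: Found 1 records with NULL priority
Step 3: These records will have priority set to 'none'
Step 4: Records already having priority = 'none': 0
Step 5: Answer: 1 + 0 = 1 records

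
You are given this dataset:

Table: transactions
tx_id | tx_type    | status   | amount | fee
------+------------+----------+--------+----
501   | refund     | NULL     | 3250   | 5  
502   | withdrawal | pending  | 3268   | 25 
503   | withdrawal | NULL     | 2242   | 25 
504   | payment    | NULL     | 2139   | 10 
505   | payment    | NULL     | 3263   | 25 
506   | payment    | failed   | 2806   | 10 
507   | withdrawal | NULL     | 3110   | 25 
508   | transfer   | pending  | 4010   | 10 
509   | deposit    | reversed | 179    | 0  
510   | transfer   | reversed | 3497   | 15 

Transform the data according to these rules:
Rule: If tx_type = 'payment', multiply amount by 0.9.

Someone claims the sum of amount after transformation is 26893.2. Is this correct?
No, the correct result is 26943.2.

Step 1: Calculate the correct sum after transformation
Step 2: Apply multiplier 0.9 to records where tx_type = 'payment'
Step 3: Correct result = 26943.2
Step 4: Claimed result = 26893.2
Step 5: 26943.2 ≠ 26893.2
Conclusion: The claimed result is incorrect. The correct answer is 26943.2.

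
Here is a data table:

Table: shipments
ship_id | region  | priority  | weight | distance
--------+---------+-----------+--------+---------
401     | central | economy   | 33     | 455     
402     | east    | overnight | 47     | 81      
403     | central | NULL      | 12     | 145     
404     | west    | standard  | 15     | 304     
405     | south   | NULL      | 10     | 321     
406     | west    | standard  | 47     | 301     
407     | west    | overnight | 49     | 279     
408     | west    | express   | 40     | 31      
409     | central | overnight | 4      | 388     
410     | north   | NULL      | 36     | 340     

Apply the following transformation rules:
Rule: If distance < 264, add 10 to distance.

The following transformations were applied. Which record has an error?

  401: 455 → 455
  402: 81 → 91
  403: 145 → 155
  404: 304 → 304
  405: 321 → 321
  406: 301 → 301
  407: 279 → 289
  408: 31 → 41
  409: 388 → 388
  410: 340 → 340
Record 407 has an error. The correct transformed value should be 279, not 289.

Step 1: Check each record against the rule
Step 2: Record 407 has distance = 279
Step 3: Since 279 >= 264, the bonus should not have been applied
Step 4: Correct value = 279, but claimed value = 289
Conclusion: Record 407 has the error.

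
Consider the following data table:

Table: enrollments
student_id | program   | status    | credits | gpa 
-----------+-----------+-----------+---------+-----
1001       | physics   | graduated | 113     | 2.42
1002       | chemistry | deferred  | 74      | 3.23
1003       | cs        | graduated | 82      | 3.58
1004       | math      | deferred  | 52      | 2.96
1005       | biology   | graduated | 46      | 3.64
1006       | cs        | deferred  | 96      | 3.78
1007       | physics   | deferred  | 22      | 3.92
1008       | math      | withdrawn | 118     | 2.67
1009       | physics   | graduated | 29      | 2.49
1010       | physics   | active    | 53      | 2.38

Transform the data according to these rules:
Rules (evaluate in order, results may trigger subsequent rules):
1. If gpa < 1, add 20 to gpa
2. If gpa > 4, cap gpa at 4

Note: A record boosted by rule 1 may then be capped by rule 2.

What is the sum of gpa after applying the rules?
31.07

Step 1: Apply rule 1 to records with gpa < 1
  - 0 records get bonus of 20
  - Of these, 0 records then exceed 4 and get capped
Step 2: Apply rule 2 to records with gpa > 4
  - 0 records (original) are capped
Step 3: Calculate final sum = 31.07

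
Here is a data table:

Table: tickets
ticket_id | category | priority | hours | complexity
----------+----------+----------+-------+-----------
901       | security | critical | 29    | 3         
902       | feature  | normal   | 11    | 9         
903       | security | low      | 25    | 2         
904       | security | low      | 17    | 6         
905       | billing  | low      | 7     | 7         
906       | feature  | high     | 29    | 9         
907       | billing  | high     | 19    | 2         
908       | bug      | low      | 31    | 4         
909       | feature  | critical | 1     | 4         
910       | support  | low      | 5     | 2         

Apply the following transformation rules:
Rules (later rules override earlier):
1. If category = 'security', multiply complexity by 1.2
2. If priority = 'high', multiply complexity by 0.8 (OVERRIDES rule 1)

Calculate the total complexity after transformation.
48.0

Step 1: Rule 2 takes priority for records with priority = 'high'
  - 2 records: 11 × 0.8 = 8.8
Step 2: Rule 1 applies to remaining records with category = 'security'
  - 3 records: 11 × 1.2 = 13.2
Step 3: Other records unchanged: 26
Step 4: Final sum = 8.8 + 13.2 + 26 = 48.0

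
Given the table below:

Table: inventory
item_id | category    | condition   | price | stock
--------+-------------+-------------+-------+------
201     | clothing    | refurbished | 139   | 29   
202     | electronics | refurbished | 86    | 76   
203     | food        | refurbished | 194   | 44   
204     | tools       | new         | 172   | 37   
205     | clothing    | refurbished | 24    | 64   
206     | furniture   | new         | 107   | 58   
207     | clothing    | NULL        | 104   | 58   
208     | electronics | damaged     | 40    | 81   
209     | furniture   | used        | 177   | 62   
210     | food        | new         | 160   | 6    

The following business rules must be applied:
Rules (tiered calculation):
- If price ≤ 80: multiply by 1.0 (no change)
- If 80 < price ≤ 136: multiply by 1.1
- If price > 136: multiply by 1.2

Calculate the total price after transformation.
1401.1

Step 1: Tier 1 (price ≤ 80): 2 records, sum = 64 × 1.0 = 64.0
Step 2: Tier 2 (80 < price ≤ 136): 3 records, sum = 297 × 1.1 = 326.7
Step 3: Tier 3 (price > 136): 5 records, sum = 842 × 1.2 = 1010.4
Step 4: Final sum = 64.0 + 326.7 + 1010.4 = 1401.1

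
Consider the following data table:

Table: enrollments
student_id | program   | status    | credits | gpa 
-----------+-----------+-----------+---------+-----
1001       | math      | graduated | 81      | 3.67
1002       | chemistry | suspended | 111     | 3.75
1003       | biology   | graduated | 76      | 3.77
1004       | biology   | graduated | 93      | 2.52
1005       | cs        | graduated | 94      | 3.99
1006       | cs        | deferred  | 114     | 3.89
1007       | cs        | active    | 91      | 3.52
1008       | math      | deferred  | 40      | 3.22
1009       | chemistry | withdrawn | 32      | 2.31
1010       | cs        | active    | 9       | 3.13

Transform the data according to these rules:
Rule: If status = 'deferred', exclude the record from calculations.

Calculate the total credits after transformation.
587

Step 1: Identify records where status = 'deferred'
Step 2: The excluded records sum to 154
Step 3: Original total credits = 741
Step 4: Remaining total = 741 - 154 = 587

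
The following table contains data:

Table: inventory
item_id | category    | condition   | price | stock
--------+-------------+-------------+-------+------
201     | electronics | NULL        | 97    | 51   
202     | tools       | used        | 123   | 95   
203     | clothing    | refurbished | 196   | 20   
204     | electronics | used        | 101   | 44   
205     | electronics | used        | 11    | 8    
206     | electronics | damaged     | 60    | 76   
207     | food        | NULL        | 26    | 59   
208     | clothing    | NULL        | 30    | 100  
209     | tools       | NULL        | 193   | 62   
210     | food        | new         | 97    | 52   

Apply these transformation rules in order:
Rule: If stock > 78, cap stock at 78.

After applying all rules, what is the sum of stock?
528

Step 1: 2 records have stock > 78
Step 2: These records originally summed to 195
Step 3: After capping: 2 × 78 = 156
Step 4: Unaffected records sum: 372
Step 5: Final sum = 156 + 372 = 528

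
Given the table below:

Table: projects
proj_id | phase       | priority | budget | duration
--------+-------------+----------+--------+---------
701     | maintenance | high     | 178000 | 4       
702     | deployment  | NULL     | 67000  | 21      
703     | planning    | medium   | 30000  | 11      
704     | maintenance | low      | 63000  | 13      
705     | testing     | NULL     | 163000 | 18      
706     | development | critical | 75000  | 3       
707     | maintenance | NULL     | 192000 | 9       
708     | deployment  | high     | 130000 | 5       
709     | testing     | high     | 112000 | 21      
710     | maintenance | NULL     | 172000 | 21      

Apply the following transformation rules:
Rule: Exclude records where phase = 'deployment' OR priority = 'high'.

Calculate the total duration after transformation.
75

Step 1: Find records where phase = 'deployment' OR priority = 'high'
Step 2: 4 records match, summing to 51
Step 3: Original sum: 126
Step 4: Remaining sum = 126 - 51 = 75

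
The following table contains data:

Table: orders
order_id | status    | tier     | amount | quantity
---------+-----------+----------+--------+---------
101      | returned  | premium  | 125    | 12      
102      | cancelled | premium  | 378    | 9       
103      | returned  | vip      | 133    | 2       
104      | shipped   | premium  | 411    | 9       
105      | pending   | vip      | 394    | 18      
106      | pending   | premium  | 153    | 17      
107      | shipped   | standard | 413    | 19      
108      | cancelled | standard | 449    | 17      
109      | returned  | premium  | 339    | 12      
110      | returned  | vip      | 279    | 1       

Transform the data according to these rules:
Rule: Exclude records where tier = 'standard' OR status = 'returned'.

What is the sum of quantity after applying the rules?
53

Step 1: Find records where tier = 'standard' OR status = 'returned'
Step 2: 6 records match, summing to 63
Step 3: Original sum: 116
Step 4: Remaining sum = 116 - 63 = 53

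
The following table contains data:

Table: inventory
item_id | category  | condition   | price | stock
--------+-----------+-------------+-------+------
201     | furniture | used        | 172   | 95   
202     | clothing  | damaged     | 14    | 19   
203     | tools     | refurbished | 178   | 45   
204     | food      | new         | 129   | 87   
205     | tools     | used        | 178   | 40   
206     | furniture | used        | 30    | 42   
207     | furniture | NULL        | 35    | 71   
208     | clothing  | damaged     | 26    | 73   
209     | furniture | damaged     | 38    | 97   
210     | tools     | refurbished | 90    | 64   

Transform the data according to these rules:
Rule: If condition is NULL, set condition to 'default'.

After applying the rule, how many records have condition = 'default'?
1

Step 1: Count records where condition IS NULL
Step 2: Found 1 records with NULL condition
Step 3: These records will have condition set to 'default'
Step 4: Records already having condition = 'default': 0
Step 5: Answer: 1 + 0 = 1 records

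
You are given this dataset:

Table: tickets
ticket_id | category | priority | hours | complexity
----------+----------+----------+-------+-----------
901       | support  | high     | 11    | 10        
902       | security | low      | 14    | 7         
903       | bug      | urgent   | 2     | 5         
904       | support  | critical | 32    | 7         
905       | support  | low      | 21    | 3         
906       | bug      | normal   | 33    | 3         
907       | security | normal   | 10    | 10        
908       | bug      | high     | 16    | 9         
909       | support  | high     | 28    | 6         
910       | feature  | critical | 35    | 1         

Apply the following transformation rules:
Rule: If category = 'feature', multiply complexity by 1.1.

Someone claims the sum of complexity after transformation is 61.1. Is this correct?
Yes, the result is correct.

Step 1: Calculate the correct sum after transformation
Step 2: Apply multiplier 1.1 to records where category = 'feature'
Step 3: Correct result = 61.1
Step 4: Claimed result = 61.1
Step 5: 61.1 = 61.1 ✓
Conclusion: The claimed result is correct.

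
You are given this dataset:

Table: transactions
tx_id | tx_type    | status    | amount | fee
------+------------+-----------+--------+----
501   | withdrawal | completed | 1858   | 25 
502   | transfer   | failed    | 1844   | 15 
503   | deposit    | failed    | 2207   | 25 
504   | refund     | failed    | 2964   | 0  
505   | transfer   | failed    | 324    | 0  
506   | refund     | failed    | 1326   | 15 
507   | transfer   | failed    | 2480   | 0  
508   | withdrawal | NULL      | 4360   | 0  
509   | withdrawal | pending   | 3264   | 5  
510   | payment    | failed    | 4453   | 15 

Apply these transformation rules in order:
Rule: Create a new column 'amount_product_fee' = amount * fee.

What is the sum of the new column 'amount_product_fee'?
232290

Step 1: For each record, compute amount * fee
Example calculations:
  1858 * 25 = 46450
  1844 * 15 = 27660
  2207 * 25 = 55175
  ...
Step 2: Sum all derived values
Step 3: Total = 232290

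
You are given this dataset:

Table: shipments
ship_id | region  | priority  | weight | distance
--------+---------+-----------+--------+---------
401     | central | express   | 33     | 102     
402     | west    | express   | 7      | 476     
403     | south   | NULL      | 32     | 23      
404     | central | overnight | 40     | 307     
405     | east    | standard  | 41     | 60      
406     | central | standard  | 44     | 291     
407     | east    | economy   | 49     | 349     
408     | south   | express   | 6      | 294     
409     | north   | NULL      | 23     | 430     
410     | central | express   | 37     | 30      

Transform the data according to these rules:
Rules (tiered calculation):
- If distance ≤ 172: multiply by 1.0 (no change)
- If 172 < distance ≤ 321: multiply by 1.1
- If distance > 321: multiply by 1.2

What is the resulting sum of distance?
2702.2

Step 1: Tier 1 (distance ≤ 172): 4 records, sum = 215 × 1.0 = 215.0
Step 2: Tier 2 (172 < distance ≤ 321): 3 records, sum = 892 × 1.1 = 981.2
Step 3: Tier 3 (distance > 321): 3 records, sum = 1255 × 1.2 = 1506.0
Step 4: Final sum = 215.0 + 981.2 + 1506.0 = 2702.2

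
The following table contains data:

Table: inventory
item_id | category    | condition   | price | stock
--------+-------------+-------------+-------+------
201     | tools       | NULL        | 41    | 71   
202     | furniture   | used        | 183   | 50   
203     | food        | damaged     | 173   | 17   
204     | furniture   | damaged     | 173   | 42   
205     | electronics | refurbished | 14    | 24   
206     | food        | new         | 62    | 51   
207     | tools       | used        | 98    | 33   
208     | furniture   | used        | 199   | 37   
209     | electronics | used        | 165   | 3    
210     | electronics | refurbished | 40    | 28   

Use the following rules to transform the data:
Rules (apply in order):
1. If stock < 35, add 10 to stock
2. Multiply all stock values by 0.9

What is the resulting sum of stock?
365.4

Step 1: Apply Rule 1 - Add 10 to records with stock < 35
  - 5 records affected: 105 + (5 × 10) = 155
  - Unaffected records: 251
  - Sum after Rule 1: 406
Step 2: Apply Rule 2 - Multiply all by 0.9
  - 406 × 0.9 = 365.4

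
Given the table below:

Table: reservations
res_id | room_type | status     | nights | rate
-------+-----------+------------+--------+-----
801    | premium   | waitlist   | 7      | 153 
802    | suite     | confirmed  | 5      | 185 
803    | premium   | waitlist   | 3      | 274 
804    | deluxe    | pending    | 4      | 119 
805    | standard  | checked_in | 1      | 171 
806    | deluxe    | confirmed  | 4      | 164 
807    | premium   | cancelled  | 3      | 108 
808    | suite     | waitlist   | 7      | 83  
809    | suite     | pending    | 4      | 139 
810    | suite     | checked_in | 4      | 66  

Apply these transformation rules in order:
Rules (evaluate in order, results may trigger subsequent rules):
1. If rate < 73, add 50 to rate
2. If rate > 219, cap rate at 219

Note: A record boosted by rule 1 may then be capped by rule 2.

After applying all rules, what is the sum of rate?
1457

Step 1: Apply rule 1 to records with rate < 73
  - 1 records get bonus of 50
  - Of these, 0 records then exceed 219 and get capped
Step 2: Apply rule 2 to records with rate > 219
  - 1 records (original) are capped
Step 3: Calculate final sum = 1457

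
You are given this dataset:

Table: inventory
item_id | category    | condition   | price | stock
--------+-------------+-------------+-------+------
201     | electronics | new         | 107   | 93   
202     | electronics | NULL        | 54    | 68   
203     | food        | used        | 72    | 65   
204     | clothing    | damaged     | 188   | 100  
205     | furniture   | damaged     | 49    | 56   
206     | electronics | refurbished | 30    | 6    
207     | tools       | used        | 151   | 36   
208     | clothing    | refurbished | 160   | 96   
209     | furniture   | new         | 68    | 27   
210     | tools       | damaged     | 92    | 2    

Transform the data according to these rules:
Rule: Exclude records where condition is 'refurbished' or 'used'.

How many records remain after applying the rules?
6

Step 1: Count records to exclude
  - 2 (refurbished) + 2 (used) = 4 records
Step 2: Total records: 10
Step 3: Remaining = 10 - 4 = 6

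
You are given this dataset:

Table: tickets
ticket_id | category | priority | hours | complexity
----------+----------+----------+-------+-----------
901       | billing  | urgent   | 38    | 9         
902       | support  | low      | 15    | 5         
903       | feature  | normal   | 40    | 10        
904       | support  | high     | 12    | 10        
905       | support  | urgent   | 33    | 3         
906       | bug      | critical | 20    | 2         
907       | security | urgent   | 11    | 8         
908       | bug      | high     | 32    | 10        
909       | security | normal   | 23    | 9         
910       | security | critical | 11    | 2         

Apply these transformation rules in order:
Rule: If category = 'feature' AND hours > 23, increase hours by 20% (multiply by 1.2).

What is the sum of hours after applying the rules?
243.0

Step 1: Find records where category = 'feature' AND hours > 23
Step 2: 1 records match, summing to 40
Step 3: After multiplier: 40 × 1.2 = 48.0
Step 4: Unaffected records sum: 195
Step 5: Final sum = 48.0 + 195 = 243.0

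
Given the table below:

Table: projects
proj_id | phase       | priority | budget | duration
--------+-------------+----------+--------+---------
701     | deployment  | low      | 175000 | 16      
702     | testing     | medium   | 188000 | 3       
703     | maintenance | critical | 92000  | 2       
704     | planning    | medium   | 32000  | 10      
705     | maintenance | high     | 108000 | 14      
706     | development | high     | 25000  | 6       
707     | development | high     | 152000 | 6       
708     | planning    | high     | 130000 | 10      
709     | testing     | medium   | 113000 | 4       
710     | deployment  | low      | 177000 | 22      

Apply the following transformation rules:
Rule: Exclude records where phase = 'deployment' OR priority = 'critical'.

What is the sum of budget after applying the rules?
748000

Step 1: Find records where phase = 'deployment' OR priority = 'critical'
Step 2: 3 records match, summing to 444000
Step 3: Original sum: 1192000
Step 4: Remaining sum = 1192000 - 444000 = 748000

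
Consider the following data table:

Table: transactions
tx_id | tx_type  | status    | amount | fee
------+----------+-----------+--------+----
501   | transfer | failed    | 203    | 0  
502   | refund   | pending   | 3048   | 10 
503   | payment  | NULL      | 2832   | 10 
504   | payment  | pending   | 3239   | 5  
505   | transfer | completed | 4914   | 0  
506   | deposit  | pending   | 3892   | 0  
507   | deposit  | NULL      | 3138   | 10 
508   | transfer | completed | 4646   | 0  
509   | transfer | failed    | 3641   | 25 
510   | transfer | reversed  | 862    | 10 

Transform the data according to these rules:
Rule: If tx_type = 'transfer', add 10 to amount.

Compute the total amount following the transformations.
30465

Step 1: Count records where tx_type = 'transfer': 5
Step 2: Total bonus added: 5 × 10 = 50
Step 3: Original sum of amount: 30415
Step 4: Final sum = 30415 + 50 = 30465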